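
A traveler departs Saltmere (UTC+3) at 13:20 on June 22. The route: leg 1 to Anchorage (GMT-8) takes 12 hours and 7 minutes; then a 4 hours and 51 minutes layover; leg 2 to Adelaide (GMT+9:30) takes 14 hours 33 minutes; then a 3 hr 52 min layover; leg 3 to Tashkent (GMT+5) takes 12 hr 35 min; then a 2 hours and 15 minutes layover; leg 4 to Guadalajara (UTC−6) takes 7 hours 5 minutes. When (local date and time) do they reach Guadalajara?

Convert departure to UTC: 13:20 − 3:00 = 10:20 UTC on Jun 22.
Add 12 hours and 7 minutes leg 1 → 22:27 UTC.
Add 4 hours and 51 minutes layover in Anchorage → 03:18 UTC (Jun 23).
Add 14 hours and 33 minutes leg 2 → 17:51 UTC.
Add 3 hours 52 minutes layover in Adelaide → 21:43 UTC.
Add 12 hours 35 minutes leg 3 → 10:18 UTC (Jun 24).
Add 2 hours 15 minutes layover in Tashkent → 12:33 UTC.
Add 7 hours and 5 minutes leg 4 → 19:38 UTC.
Guadalajara is UTC−6:00, so local arrival = 19:38 − 6:00 = 13:38 on Jun 24.

13:38 on Jun 24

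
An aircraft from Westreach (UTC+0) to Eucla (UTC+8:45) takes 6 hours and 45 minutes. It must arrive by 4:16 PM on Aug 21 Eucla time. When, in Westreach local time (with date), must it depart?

Target arrival in UTC: 4:16 PM − 8:45 = 7:31 AM on Aug 21.
Subtract 6 hours 45 minutes → departure 12:46 AM UTC on Aug 21.
Westreach is UTC+0, so departure is 12:46 AM on Aug 21.

12:46 AM on August 21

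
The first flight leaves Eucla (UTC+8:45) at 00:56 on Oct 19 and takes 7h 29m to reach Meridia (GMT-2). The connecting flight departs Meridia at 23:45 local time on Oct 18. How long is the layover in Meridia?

2 hours 5 minutes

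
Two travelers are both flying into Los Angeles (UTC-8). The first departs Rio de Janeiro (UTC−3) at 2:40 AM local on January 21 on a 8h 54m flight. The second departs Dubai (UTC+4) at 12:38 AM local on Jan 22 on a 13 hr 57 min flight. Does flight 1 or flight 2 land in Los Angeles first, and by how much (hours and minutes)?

the first, by 20 hours 1 minute

Flight 1 in UTC: 2:40 AM + 3:00 = 5:40 AM on Jan 21.
+8 hours 54 minutes → arrive 2:34 PM UTC on Jan 21.
Flight 2 in UTC: 12:38 AM − 4:00 = 8:38 PM on Jan 21.
+13 hours and 57 minutes → arrive 10:35 AM UTC on Jan 22.
Flight 1 lands earlier by 20 hours 1 minute.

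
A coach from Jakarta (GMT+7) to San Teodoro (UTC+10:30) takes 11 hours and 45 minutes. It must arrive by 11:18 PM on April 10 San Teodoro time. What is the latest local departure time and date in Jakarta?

8:03 AM on April 10

Target arrival in UTC: 11:18 PM − 10:30 = 12:48 PM on Apr 10.
Subtract 11 hours and 45 minutes → departure 1:03 AM UTC on Apr 10.
Jakarta is UTC+7:00: 1:03 AM + 7:00 = 8:03 AM on Apr 10.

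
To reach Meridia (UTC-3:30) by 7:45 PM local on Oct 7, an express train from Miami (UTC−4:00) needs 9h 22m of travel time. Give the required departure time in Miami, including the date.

9:53 AM on Oct 7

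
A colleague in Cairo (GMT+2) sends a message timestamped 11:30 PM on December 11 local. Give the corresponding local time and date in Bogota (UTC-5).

4:30 PM on December 11

In UTC: 11:30 PM − 2:00 = 9:30 PM on Dec 11.
Bogota is UTC−5:00: 9:30 PM − 5:00 = 4:30 PM on Dec 11.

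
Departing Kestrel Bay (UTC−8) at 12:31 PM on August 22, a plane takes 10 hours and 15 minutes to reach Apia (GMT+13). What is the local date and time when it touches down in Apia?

Convert departure to UTC: 12:31 PM + 8:00 = 8:31 PM UTC on Aug 22.
Add 10 hours 15 minutes travel time → 6:46 AM UTC (Aug 23).
Apia is UTC+13:00, so local arrival = 6:46 AM + 13:00 = 7:46 PM on Aug 23.

7:46 PM on Aug 23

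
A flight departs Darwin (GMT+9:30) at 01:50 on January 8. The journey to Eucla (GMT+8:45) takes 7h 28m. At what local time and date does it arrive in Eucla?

Convert departure to UTC: 01:50 − 9:30 = 16:20 UTC on Jan 7.
Add 7 hours and 28 minutes travel time → 23:48 UTC.
Eucla is UTC+8:45, so local arrival = 23:48 + 8:45 = 08:33 on Jan 8.

08:33 on January 8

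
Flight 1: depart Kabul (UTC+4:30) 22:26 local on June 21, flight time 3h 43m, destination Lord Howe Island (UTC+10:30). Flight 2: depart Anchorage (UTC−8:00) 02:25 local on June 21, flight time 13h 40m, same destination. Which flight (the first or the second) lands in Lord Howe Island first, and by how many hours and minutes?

the first, by 2 hours 26 minutes

Flight 1 in UTC: 22:26 − 4:30 = 17:56 on Jun 21.
+3 hours and 43 minutes → arrive 21:39 UTC on Jun 21.
Flight 2 in UTC: 02:25 + 8:00 = 10:25 on Jun 21.
+13 hours 40 minutes → arrive 00:05 UTC on Jun 22.
Flight 1 lands earlier by 2 hours 26 minutes.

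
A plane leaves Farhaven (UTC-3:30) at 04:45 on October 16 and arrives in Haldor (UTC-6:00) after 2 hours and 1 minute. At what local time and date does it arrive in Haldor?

04:16 on Oct 16

Convert departure to UTC: 04:45 + 3:30 = 08:15 UTC on Oct 16.
Add 2 hours 1 minute travel time → 10:16 UTC.
Haldor is UTC−6:00, so local arrival = 10:16 − 6:00 = 04:16 on Oct 16.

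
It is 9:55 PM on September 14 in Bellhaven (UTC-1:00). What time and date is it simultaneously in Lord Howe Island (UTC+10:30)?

9:25 AM on September 15

Lord Howe Island is 11:30 ahead of Bellhaven.
Shift by the zone difference: 9:55 PM + 11:30 = 9:25 AM on Sep 15 in Lord Howe Island.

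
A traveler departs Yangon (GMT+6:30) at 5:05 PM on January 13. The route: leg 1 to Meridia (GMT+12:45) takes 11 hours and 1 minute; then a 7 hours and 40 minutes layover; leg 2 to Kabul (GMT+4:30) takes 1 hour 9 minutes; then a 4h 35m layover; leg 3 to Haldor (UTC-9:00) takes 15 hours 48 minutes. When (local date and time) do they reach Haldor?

5:48 PM on January 14

Convert departure to UTC: 5:05 PM − 6:30 = 10:35 AM UTC on Jan 13.
Add 11 hours 1 minute leg 1 → 9:36 PM UTC.
Add 7 hours 40 minutes layover in Meridia → 5:16 AM UTC (Jan 14).
Add 1 hour 9 minutes leg 2 → 6:25 AM UTC.
Add 4 hours and 35 minutes layover in Kabul → 11:00 AM UTC.
Add 15 hours 48 minutes leg 3 → 2:48 AM UTC (Jan 15).
Haldor is UTC−9:00, so local arrival = 2:48 AM − 9:00 = 5:48 PM on Jan 14.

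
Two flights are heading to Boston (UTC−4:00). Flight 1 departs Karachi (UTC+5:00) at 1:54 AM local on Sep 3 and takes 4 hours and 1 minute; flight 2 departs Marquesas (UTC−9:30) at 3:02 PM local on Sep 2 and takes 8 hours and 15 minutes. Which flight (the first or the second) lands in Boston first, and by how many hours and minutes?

Flight 1 in UTC: 1:54 AM − 5:00 = 8:54 PM on Sep 2.
+4 hours 1 minute → arrive 12:55 AM UTC on Sep 3.
Flight 2 in UTC: 3:02 PM + 9:30 = 12:32 AM on Sep 3.
+8 hours and 15 minutes → arrive 8:47 AM UTC on Sep 3.
Flight 1 lands earlier by 7 hours 52 minutes.

the first, by 7 hours 52 minutes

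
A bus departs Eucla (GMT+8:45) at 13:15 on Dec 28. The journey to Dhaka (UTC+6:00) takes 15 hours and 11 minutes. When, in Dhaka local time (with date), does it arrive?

01:41 on December 29

Convert departure to UTC: 13:15 − 8:45 = 04:30 UTC on Dec 28.
Add 15 hours 11 minutes travel time → 19:41 UTC.
Dhaka is UTC+6:00, so local arrival = 19:41 + 6:00 = 01:41 on Dec 29.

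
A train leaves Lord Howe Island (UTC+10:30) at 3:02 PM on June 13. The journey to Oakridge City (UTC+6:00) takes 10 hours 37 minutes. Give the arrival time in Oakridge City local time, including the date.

Oakridge City is 4:30 behind Lord Howe Island.
After 10 hours and 37 minutes it is 1:39 AM (Jun 14) in Lord Howe Island.
Shift by the zone difference: 1:39 AM − 4:30 = 9:09 PM on Jun 13 in Oakridge City.

9:09 PM on June 13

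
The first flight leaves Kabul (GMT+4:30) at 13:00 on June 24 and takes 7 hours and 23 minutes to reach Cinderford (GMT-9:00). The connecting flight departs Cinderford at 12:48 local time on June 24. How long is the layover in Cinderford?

5 hours 55 minutes

Convert departure to UTC: 13:00 − 4:30 = 08:30 UTC on Jun 24.
Add 7 hours 23 minutes flight time → 15:53 UTC.
Cinderford is UTC−9:00, so local arrival = 15:53 − 9:00 = 06:53 on Jun 24.
Layover = 12:48 − 06:53 = 5 hours 55 minutes.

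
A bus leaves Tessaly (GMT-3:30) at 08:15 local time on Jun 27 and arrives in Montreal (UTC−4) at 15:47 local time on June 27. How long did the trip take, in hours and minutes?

Montreal is 0:30 behind Tessaly.
Clock-face elapsed time (ignoring zones) is 7 hours 32 minutes.
Actual elapsed = 7 hours 32 minutes + 0:30 = 8 hours 2 minutes.

8 hours 2 minutes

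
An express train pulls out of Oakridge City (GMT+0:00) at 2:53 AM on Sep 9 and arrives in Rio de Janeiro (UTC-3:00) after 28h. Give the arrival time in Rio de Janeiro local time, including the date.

3:53 AM on September 10

Rio de Janeiro is 3:00 behind Oakridge City.
After 28 hours it is 6:53 AM (Sep 10) in Oakridge City.
Shift by the zone difference: 6:53 AM − 3:00 = 3:53 AM on Sep 10 in Rio de Janeiro.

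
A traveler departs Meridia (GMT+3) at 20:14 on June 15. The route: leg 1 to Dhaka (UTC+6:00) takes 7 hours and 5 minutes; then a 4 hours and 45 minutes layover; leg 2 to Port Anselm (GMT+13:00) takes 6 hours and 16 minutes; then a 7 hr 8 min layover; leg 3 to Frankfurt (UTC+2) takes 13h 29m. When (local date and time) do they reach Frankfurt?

Convert departure to UTC: 20:14 − 3:00 = 17:14 UTC on Jun 15.
Add 7 hours and 5 minutes leg 1 → 00:19 UTC (Jun 16).
Add 4 hours and 45 minutes layover in Dhaka → 05:04 UTC.
Add 6 hours 16 minutes leg 2 → 11:20 UTC.
Add 7 hours and 8 minutes layover in Port Anselm → 18:28 UTC.
Add 13 hours 29 minutes leg 3 → 07:57 UTC (Jun 17).
Frankfurt is UTC+2:00, so local arrival = 07:57 + 2:00 = 09:57 on Jun 17.

09:57 on June 17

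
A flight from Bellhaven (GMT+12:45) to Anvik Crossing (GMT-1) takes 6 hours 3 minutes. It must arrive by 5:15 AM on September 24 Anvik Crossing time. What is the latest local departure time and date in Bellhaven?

Target arrival in UTC: 5:15 AM + 1:00 = 6:15 AM on Sep 24.
Subtract 6 hours and 3 minutes → departure 12:12 AM UTC on Sep 24.
Bellhaven is UTC+12:45: 12:12 AM + 12:45 = 12:57 PM on Sep 24.

12:57 PM on September 24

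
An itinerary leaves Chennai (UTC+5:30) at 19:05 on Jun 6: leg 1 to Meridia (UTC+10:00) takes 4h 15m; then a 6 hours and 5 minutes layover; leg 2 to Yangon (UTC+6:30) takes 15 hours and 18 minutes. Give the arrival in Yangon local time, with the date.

Convert departure to UTC: 19:05 − 5:30 = 13:35 UTC on Jun 6.
Add 4 hours and 15 minutes leg 1 → 17:50 UTC.
Add 6 hours 5 minutes layover in Meridia → 23:55 UTC.
Add 15 hours 18 minutes leg 2 → 15:13 UTC (Jun 7).
Yangon is UTC+6:30, so local arrival = 15:13 + 6:30 = 21:43 on Jun 7.

21:43 on June 7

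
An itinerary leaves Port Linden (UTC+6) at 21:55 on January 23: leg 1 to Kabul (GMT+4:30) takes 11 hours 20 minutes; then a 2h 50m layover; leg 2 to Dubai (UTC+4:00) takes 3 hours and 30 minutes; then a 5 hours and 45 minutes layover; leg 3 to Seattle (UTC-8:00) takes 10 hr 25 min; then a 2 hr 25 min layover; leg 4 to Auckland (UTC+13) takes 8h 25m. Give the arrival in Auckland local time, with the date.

01:35 on January 26

Convert departure to UTC: 21:55 − 6:00 = 15:55 UTC on Jan 23.
Add 11 hours 20 minutes leg 1 → 03:15 UTC (Jan 24).
Add 2 hours and 50 minutes layover in Kabul → 06:05 UTC.
Add 3 hours 30 minutes leg 2 → 09:35 UTC.
Add 5 hours 45 minutes layover in Dubai → 15:20 UTC.
Add 10 hours 25 minutes leg 3 → 01:45 UTC (Jan 25).
Add 2 hours 25 minutes layover in Seattle → 04:10 UTC.
Add 8 hours and 25 minutes leg 4 → 12:35 UTC.
Auckland is UTC+13:00, so local arrival = 12:35 + 13:00 = 01:35 on Jan 26.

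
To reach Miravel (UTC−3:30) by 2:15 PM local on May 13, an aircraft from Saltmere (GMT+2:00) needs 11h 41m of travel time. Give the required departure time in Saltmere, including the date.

8:04 AM on May 13

Target arrival in UTC: 2:15 PM + 3:30 = 5:45 PM on May 13.
Subtract 11 hours and 41 minutes → departure 6:04 AM UTC on May 13.
Saltmere is UTC+2:00: 6:04 AM + 2:00 = 8:04 AM on May 13.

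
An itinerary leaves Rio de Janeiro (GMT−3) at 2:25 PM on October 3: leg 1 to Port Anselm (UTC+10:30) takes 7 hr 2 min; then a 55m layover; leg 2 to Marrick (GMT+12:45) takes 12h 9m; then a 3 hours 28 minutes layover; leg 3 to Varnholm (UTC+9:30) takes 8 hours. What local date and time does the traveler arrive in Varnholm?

10:29 AM on Oct 5

Convert departure to UTC: 2:25 PM + 3:00 = 5:25 PM UTC on Oct 3.
Add 7 hours 2 minutes leg 1 → 12:27 AM UTC (Oct 4).
Add 55 minutes layover in Port Anselm → 1:22 AM UTC.
Add 12 hours and 9 minutes leg 2 → 1:31 PM UTC.
Add 3 hours and 28 minutes layover in Marrick → 4:59 PM UTC.
Add 8 hours leg 3 → 12:59 AM UTC (Oct 5).
Varnholm is UTC+9:30, so local arrival = 12:59 AM + 9:30 = 10:29 AM on Oct 5.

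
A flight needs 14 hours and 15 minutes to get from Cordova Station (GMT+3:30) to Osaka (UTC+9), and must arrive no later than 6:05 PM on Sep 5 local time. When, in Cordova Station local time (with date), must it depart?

10:20 PM on September 4

Target arrival in UTC: 6:05 PM − 9:00 = 9:05 AM on Sep 5.
Subtract 14 hours and 15 minutes → departure 6:50 PM UTC on Sep 4.
Cordova Station is UTC+3:30: 6:50 PM + 3:30 = 10:20 PM on Sep 4.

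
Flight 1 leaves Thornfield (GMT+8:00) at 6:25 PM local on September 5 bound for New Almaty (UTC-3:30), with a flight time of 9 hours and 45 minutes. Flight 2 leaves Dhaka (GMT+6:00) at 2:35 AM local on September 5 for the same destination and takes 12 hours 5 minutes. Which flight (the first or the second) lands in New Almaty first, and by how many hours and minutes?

the second, by 11 hours 30 minutes

Flight 1 in UTC: 6:25 PM − 8:00 = 10:25 AM on Sep 5.
+9 hours 45 minutes → arrive 8:10 PM UTC on Sep 5.
Flight 2 in UTC: 2:35 AM − 6:00 = 8:35 PM on Sep 4.
+12 hours 5 minutes → arrive 8:40 AM UTC on Sep 5.
Flight 2 lands earlier by 11 hours 30 minutes.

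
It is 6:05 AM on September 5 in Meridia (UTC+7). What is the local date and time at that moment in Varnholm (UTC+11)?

In UTC: 6:05 AM − 7:00 = 11:05 PM on Sep 4.
Varnholm is UTC+11:00: 11:05 PM + 11:00 = 10:05 AM on Sep 5.

10:05 AM on September 5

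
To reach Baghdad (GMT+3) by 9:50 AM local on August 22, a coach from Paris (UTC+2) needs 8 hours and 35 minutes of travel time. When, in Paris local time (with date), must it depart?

Target arrival in UTC: 9:50 AM − 3:00 = 6:50 AM on Aug 22.
Subtract 8 hours and 35 minutes → departure 10:15 PM UTC on Aug 21.
Paris is UTC+2:00: 10:15 PM + 2:00 = 12:15 AM on Aug 22.

12:15 AM on August 22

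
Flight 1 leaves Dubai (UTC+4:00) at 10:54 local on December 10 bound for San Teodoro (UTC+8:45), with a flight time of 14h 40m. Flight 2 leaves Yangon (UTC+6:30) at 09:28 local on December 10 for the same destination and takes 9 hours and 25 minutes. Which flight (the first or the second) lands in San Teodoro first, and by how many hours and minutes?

Flight 1 in UTC: 10:54 − 4:00 = 06:54 on Dec 10.
+14 hours and 40 minutes → arrive 21:34 UTC on Dec 10.
Flight 2 in UTC: 09:28 − 6:30 = 02:58 on Dec 10.
+9 hours 25 minutes → arrive 12:23 UTC on Dec 10.
Flight 2 lands earlier by 9 hours 11 minutes.

the second, by 9 hours 11 minutes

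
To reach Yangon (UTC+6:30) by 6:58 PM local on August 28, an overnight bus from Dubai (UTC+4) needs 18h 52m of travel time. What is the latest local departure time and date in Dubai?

9:36 PM on August 27

Target arrival in UTC: 6:58 PM − 6:30 = 12:28 PM on Aug 28.
Subtract 18 hours and 52 minutes → departure 5:36 PM UTC on Aug 27.
Dubai is UTC+4:00: 5:36 PM + 4:00 = 9:36 PM on Aug 27.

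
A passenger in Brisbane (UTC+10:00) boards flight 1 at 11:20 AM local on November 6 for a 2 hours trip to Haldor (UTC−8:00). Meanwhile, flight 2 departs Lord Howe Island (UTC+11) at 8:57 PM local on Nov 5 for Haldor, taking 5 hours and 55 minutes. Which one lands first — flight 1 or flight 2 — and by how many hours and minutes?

the second, by 11 hours 28 minutes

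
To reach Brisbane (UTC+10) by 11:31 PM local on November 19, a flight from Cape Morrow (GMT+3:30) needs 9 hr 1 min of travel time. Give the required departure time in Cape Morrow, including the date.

Target arrival in UTC: 11:31 PM − 10:00 = 1:31 PM on Nov 19.
Subtract 9 hours and 1 minute → departure 4:30 AM UTC on Nov 19.
Cape Morrow is UTC+3:30: 4:30 AM + 3:30 = 8:00 AM on Nov 19.

8:00 AM on November 19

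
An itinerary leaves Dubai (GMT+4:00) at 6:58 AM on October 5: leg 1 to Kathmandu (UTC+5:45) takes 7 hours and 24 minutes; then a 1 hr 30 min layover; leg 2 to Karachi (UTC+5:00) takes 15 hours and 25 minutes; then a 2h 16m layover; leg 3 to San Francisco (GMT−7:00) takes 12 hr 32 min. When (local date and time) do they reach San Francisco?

11:05 AM on October 6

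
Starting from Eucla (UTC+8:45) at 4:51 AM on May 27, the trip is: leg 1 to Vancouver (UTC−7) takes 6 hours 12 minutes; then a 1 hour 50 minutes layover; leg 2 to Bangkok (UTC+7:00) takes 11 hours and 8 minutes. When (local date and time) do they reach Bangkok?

Convert departure to UTC: 4:51 AM − 8:45 = 8:06 PM UTC on May 26.
Add 6 hours 12 minutes leg 1 → 2:18 AM UTC (May 27).
Add 1 hour 50 minutes layover in Vancouver → 4:08 AM UTC.
Add 11 hours and 8 minutes leg 2 → 3:16 PM UTC.
Bangkok is UTC+7:00, so local arrival = 3:16 PM + 7:00 = 10:16 PM on May 27.

10:16 PM on May 27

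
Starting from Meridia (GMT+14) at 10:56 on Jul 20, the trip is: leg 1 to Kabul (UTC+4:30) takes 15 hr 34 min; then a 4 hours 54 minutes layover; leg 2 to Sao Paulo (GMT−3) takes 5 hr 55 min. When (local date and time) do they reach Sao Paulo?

Convert departure to UTC: 10:56 − 14:00 = 20:56 UTC on Jul 19.
Add 15 hours 34 minutes leg 1 → 12:30 UTC (Jul 20).
Add 4 hours 54 minutes layover in Kabul → 17:24 UTC.
Add 5 hours and 55 minutes leg 2 → 23:19 UTC.
Sao Paulo is UTC−3:00, so local arrival = 23:19 − 3:00 = 20:19 on Jul 20.

20:19 on Jul 20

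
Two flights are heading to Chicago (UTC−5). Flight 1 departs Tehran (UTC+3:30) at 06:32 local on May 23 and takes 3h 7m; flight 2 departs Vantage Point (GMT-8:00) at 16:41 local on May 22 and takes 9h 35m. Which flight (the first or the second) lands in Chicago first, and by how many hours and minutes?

the first, by 4 hours 7 minutes

Flight 1 in UTC: 06:32 − 3:30 = 03:02 on May 23.
+3 hours 7 minutes → arrive 06:09 UTC on May 23.
Flight 2 in UTC: 16:41 + 8:00 = 00:41 on May 23.
+9 hours and 35 minutes → arrive 10:16 UTC on May 23.
Flight 1 lands earlier by 4 hours 7 minutes.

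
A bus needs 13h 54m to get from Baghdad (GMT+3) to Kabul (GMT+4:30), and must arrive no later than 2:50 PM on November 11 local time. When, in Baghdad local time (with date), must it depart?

11:26 PM on November 10

Target arrival in UTC: 2:50 PM − 4:30 = 10:20 AM on Nov 11.
Subtract 13 hours and 54 minutes → departure 8:26 PM UTC on Nov 10.
Baghdad is UTC+3:00: 8:26 PM + 3:00 = 11:26 PM on Nov 10.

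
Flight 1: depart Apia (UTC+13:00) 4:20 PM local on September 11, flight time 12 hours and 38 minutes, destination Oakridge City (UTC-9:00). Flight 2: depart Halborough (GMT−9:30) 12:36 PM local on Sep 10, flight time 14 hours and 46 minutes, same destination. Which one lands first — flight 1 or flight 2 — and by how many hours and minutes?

the second, by 3 hours 6 minutes

Flight 1 in UTC: 4:20 PM − 13:00 = 3:20 AM on Sep 11.
+12 hours and 38 minutes → arrive 3:58 PM UTC on Sep 11.
Flight 2 in UTC: 12:36 PM + 9:30 = 10:06 PM on Sep 10.
+14 hours and 46 minutes → arrive 12:52 PM UTC on Sep 11.
Flight 2 lands earlier by 3 hours 6 minutes.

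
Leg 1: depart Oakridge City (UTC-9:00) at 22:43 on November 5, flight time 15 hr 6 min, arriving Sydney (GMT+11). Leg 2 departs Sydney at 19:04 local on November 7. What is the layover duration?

9 hours 15 minutes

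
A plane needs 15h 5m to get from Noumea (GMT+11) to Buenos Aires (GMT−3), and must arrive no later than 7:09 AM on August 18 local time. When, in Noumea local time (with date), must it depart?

6:04 AM on August 18

Target arrival in UTC: 7:09 AM + 3:00 = 10:09 AM on Aug 18.
Subtract 15 hours 5 minutes → departure 7:04 PM UTC on Aug 17.
Noumea is UTC+11:00: 7:04 PM + 11:00 = 6:04 AM on Aug 18.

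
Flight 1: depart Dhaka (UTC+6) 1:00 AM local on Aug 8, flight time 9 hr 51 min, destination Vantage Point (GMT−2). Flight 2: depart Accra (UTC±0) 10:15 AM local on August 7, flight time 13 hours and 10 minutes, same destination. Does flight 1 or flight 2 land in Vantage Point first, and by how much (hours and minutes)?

the second, by 5 hours 26 minutes

Flight 1 in UTC: 1:00 AM − 6:00 = 7:00 PM on Aug 7.
+9 hours and 51 minutes → arrive 4:51 AM UTC on Aug 8.
Flight 2 departs at 10:15 AM UTC (Aug 7).
+13 hours 10 minutes → arrive 11:25 PM UTC on Aug 7.
Flight 2 lands earlier by 5 hours 26 minutes.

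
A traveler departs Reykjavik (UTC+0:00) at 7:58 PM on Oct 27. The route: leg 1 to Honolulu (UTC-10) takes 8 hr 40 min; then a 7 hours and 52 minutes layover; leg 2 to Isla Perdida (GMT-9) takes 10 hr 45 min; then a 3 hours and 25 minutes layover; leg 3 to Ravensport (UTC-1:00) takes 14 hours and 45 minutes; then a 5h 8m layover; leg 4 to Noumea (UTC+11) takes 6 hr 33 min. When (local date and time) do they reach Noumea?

4:06 PM on October 30

Reykjavik is at UTC+0, so departure is already 7:58 PM UTC on Oct 27.
Add 8 hours and 40 minutes leg 1 → 4:38 AM UTC (Oct 28).
Add 7 hours 52 minutes layover in Honolulu → 12:30 PM UTC.
Add 10 hours and 45 minutes leg 2 → 11:15 PM UTC.
Add 3 hours and 25 minutes layover in Isla Perdida → 2:40 AM UTC (Oct 29).
Add 14 hours 45 minutes leg 3 → 5:25 PM UTC.
Add 5 hours 8 minutes layover in Ravensport → 10:33 PM UTC.
Add 6 hours 33 minutes leg 4 → 5:06 AM UTC (Oct 30).
Noumea is UTC+11:00, so local arrival = 5:06 AM + 11:00 = 4:06 PM on Oct 30.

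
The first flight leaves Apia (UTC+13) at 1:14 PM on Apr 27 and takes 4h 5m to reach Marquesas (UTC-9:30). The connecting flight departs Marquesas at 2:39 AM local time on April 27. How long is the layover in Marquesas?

7 hours 50 minutes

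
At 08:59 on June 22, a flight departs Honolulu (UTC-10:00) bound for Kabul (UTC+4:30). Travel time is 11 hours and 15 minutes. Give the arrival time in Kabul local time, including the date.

Convert departure to UTC: 08:59 + 10:00 = 18:59 UTC on Jun 22.
Add 11 hours 15 minutes travel time → 06:14 UTC (Jun 23).
Kabul is UTC+4:30, so local arrival = 06:14 + 4:30 = 10:44 on Jun 23.

10:44 on June 23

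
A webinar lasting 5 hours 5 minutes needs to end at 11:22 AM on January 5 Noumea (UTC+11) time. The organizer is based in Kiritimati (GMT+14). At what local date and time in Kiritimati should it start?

9:17 AM on Jan 5

Target end time in UTC: 11:22 AM − 11:00 = 12:22 AM on Jan 5.
Subtract 5 hours and 5 minutes → start 7:17 PM UTC on Jan 4.
Kiritimati is UTC+14:00: 7:17 PM + 14:00 = 9:17 AM on Jan 5.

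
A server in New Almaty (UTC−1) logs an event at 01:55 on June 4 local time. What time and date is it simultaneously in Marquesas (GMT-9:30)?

17:25 on June 3

In UTC: 01:55 + 1:00 = 02:55 on Jun 4.
Marquesas is UTC−9:30: 02:55 − 9:30 = 17:25 on Jun 3.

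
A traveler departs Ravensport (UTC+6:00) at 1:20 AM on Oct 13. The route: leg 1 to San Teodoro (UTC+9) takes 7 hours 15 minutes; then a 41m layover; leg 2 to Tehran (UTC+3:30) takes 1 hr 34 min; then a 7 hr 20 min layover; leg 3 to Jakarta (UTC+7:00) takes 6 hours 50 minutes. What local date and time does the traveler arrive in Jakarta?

2:00 AM on October 14

Convert departure to UTC: 1:20 AM − 6:00 = 7:20 PM UTC on Oct 12.
Add 7 hours and 15 minutes leg 1 → 2:35 AM UTC (Oct 13).
Add 41 minutes layover in San Teodoro → 3:16 AM UTC.
Add 1 hour 34 minutes leg 2 → 4:50 AM UTC.
Add 7 hours 20 minutes layover in Tehran → 12:10 PM UTC.
Add 6 hours 50 minutes leg 3 → 7:00 PM UTC.
Jakarta is UTC+7:00, so local arrival = 7:00 PM + 7:00 = 2:00 AM on Oct 14.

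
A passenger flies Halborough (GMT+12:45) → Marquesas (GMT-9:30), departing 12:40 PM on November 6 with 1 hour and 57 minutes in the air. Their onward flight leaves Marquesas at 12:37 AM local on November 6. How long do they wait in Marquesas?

Convert departure to UTC: 12:40 PM − 12:45 = 11:55 PM UTC on Nov 5.
Add 1 hour and 57 minutes flight time → 1:52 AM UTC (Nov 6).
Marquesas is UTC−9:30, so local arrival = 1:52 AM − 9:30 = 4:22 PM on Nov 5.
Layover = 12:37 AM − 4:22 PM (+1 day) = 8 hours 15 minutes.

8 hours 15 minutes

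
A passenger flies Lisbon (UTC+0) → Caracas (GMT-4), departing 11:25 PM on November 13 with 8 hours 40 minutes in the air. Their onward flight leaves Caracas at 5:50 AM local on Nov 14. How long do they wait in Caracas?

1 hour 45 minutes

Lisbon is at UTC+0, so departure is already 11:25 PM UTC on Nov 13.
Add 8 hours and 40 minutes flight time → 8:05 AM UTC (Nov 14).
Caracas is UTC−4:00, so local arrival = 8:05 AM − 4:00 = 4:05 AM on Nov 14.
Layover = 5:50 AM − 4:05 AM = 1 hour 45 minutes.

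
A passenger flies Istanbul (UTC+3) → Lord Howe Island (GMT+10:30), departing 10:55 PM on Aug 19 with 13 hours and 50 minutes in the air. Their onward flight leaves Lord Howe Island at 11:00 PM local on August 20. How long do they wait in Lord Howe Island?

Convert departure to UTC: 10:55 PM − 3:00 = 7:55 PM UTC on Aug 19.
Add 13 hours and 50 minutes flight time → 9:45 AM UTC (Aug 20).
Lord Howe Island is UTC+10:30, so local arrival = 9:45 AM + 10:30 = 8:15 PM on Aug 20.
Layover = 11:00 PM − 8:15 PM = 2 hours 45 minutes.

2 hours 45 minutes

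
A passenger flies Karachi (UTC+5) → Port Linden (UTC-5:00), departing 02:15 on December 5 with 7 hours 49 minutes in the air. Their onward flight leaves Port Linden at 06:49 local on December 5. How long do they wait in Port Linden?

6 hours 45 minutes

Convert departure to UTC: 02:15 − 5:00 = 21:15 UTC on Dec 4.
Add 7 hours and 49 minutes flight time → 05:04 UTC (Dec 5).
Port Linden is UTC−5:00, so local arrival = 05:04 − 5:00 = 00:04 on Dec 5.
Layover = 06:49 − 00:04 = 6 hours 45 minutes.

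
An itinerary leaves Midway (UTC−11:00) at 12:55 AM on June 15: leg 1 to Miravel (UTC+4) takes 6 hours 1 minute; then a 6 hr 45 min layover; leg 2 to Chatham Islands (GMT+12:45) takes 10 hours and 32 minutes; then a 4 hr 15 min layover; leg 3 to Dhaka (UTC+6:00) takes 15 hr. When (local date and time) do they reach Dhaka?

Convert departure to UTC: 12:55 AM + 11:00 = 11:55 AM UTC on Jun 15.
Add 6 hours 1 minute leg 1 → 5:56 PM UTC.
Add 6 hours 45 minutes layover in Miravel → 12:41 AM UTC (Jun 16).
Add 10 hours 32 minutes leg 2 → 11:13 AM UTC.
Add 4 hours and 15 minutes layover in Chatham Islands → 3:28 PM UTC.
Add 15 hours leg 3 → 6:28 AM UTC (Jun 17).
Dhaka is UTC+6:00, so local arrival = 6:28 AM + 6:00 = 12:28 PM on Jun 17.

12:28 PM on Jun 17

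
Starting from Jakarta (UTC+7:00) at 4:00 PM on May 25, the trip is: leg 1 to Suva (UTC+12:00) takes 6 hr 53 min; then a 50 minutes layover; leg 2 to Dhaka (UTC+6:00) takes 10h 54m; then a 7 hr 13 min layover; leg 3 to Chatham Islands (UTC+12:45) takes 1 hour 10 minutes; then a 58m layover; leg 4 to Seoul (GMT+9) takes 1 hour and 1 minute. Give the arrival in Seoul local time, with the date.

Convert departure to UTC: 4:00 PM − 7:00 = 9:00 AM UTC on May 25.
Add 6 hours 53 minutes leg 1 → 3:53 PM UTC.
Add 50 minutes layover in Suva → 4:43 PM UTC.
Add 10 hours and 54 minutes leg 2 → 3:37 AM UTC (May 26).
Add 7 hours and 13 minutes layover in Dhaka → 10:50 AM UTC.
Add 1 hour 10 minutes leg 3 → 12:00 PM UTC.
Add 58 minutes layover in Chatham Islands → 12:58 PM UTC.
Add 1 hour 1 minute leg 4 → 1:59 PM UTC.
Seoul is UTC+9:00, so local arrival = 1:59 PM + 9:00 = 10:59 PM on May 26.

10:59 PM on May 26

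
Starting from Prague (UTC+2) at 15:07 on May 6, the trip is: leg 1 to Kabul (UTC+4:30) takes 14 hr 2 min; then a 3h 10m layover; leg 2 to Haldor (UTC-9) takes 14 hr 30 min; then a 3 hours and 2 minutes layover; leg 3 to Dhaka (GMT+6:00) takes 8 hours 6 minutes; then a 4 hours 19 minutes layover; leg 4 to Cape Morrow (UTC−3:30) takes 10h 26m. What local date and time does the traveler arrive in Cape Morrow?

19:12 on May 8

Convert departure to UTC: 15:07 − 2:00 = 13:07 UTC on May 6.
Add 14 hours and 2 minutes leg 1 → 03:09 UTC (May 7).
Add 3 hours and 10 minutes layover in Kabul → 06:19 UTC.
Add 14 hours 30 minutes leg 2 → 20:49 UTC.
Add 3 hours 2 minutes layover in Haldor → 23:51 UTC.
Add 8 hours 6 minutes leg 3 → 07:57 UTC (May 8).
Add 4 hours 19 minutes layover in Dhaka → 12:16 UTC.
Add 10 hours and 26 minutes leg 4 → 22:42 UTC.
Cape Morrow is UTC−3:30, so local arrival = 22:42 − 3:30 = 19:12 on May 8.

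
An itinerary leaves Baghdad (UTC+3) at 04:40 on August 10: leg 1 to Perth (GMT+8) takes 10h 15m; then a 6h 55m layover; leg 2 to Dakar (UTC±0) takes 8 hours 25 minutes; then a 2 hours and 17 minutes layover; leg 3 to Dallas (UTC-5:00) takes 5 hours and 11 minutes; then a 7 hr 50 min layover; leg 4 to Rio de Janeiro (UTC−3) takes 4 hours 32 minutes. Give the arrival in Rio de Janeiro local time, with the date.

Convert departure to UTC: 04:40 − 3:00 = 01:40 UTC on Aug 10.
Add 10 hours and 15 minutes leg 1 → 11:55 UTC.
Add 6 hours 55 minutes layover in Perth → 18:50 UTC.
Add 8 hours and 25 minutes leg 2 → 03:15 UTC (Aug 11).
Add 2 hours 17 minutes layover in Dakar → 05:32 UTC.
Add 5 hours 11 minutes leg 3 → 10:43 UTC.
Add 7 hours 50 minutes layover in Dallas → 18:33 UTC.
Add 4 hours 32 minutes leg 4 → 23:05 UTC.
Rio de Janeiro is UTC−3:00, so local arrival = 23:05 − 3:00 = 20:05 on Aug 11.

20:05 on Aug 11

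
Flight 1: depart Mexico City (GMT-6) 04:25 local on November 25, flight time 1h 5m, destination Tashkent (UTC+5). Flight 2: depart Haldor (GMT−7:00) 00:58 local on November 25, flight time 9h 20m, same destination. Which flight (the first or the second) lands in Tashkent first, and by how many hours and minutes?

the first, by 5 hours 48 minutes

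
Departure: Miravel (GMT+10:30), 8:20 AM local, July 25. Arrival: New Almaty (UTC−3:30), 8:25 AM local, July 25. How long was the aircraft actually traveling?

Departure in UTC: 8:20 AM − 10:30 = 9:50 PM on Jul 24.
Arrival in UTC: 8:25 AM + 3:30 = 11:55 AM on Jul 25.
Elapsed = 11:55 AM − 9:50 PM (+1 day) = 14 hours 5 minutes.

14 hours 5 minutes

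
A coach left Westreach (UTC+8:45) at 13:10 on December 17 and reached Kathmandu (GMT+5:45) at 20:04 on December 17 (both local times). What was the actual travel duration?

9 hours 54 minutes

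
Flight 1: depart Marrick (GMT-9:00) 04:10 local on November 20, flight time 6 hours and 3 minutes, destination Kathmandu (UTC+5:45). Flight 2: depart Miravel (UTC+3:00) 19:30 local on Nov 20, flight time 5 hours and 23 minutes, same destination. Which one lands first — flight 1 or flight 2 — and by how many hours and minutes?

the first, by 2 hours 40 minutes

Flight 1 in UTC: 04:10 + 9:00 = 13:10 on Nov 20.
+6 hours 3 minutes → arrive 19:13 UTC on Nov 20.
Flight 2 in UTC: 19:30 − 3:00 = 16:30 on Nov 20.
+5 hours 23 minutes → arrive 21:53 UTC on Nov 20.
Flight 1 lands earlier by 2 hours 40 minutes.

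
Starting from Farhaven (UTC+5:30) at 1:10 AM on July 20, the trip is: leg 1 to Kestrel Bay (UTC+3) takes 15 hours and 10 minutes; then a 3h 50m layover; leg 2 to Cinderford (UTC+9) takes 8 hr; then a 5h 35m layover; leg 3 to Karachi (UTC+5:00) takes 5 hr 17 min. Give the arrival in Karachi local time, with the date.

2:32 PM on July 21

Convert departure to UTC: 1:10 AM − 5:30 = 7:40 PM UTC on Jul 19.
Add 15 hours and 10 minutes leg 1 → 10:50 AM UTC (Jul 20).
Add 3 hours 50 minutes layover in Kestrel Bay → 2:40 PM UTC.
Add 8 hours leg 2 → 10:40 PM UTC.
Add 5 hours and 35 minutes layover in Cinderford → 4:15 AM UTC (Jul 21).
Add 5 hours 17 minutes leg 3 → 9:32 AM UTC.
Karachi is UTC+5:00, so local arrival = 9:32 AM + 5:00 = 2:32 PM on Jul 21.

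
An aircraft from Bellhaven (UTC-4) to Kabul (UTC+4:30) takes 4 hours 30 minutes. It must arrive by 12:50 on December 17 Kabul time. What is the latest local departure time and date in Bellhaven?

Target arrival in UTC: 12:50 − 4:30 = 08:20 on Dec 17.
Subtract 4 hours 30 minutes → departure 03:50 UTC on Dec 17.
Bellhaven is UTC−4:00: 03:50 − 4:00 = 23:50 on Dec 16.

23:50 on Dec 16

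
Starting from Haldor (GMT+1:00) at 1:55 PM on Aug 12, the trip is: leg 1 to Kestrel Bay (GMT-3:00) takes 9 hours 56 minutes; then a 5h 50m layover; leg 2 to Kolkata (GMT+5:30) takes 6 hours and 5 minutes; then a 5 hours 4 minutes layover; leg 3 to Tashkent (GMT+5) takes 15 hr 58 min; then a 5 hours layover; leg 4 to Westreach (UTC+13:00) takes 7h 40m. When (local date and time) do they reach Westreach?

9:28 AM on Aug 15

Convert departure to UTC: 1:55 PM − 1:00 = 12:55 PM UTC on Aug 12.
Add 9 hours 56 minutes leg 1 → 10:51 PM UTC.
Add 5 hours and 50 minutes layover in Kestrel Bay → 4:41 AM UTC (Aug 13).
Add 6 hours and 5 minutes leg 2 → 10:46 AM UTC.
Add 5 hours and 4 minutes layover in Kolkata → 3:50 PM UTC.
Add 15 hours and 58 minutes leg 3 → 7:48 AM UTC (Aug 14).
Add 5 hours layover in Tashkent → 12:48 PM UTC.
Add 7 hours and 40 minutes leg 4 → 8:28 PM UTC.
Westreach is UTC+13:00, so local arrival = 8:28 PM + 13:00 = 9:28 AM on Aug 15.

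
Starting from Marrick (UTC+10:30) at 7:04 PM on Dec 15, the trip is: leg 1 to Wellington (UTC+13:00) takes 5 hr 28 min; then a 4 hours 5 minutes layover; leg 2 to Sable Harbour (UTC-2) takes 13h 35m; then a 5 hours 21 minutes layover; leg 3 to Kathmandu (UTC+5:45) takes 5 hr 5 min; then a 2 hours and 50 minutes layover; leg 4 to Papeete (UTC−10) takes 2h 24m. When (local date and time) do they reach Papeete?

1:22 PM on Dec 16

Convert departure to UTC: 7:04 PM − 10:30 = 8:34 AM UTC on Dec 15.
Add 5 hours 28 minutes leg 1 → 2:02 PM UTC.
Add 4 hours 5 minutes layover in Wellington → 6:07 PM UTC.
Add 13 hours and 35 minutes leg 2 → 7:42 AM UTC (Dec 16).
Add 5 hours and 21 minutes layover in Sable Harbour → 1:03 PM UTC.
Add 5 hours and 5 minutes leg 3 → 6:08 PM UTC.
Add 2 hours and 50 minutes layover in Kathmandu → 8:58 PM UTC.
Add 2 hours and 24 minutes leg 4 → 11:22 PM UTC.
Papeete is UTC−10:00, so local arrival = 11:22 PM − 10:00 = 1:22 PM on Dec 16.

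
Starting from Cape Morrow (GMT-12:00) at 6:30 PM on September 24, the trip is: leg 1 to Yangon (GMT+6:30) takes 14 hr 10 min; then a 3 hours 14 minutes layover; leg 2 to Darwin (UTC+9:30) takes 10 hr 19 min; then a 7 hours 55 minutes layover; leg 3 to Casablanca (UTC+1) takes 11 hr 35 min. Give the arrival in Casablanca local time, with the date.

6:43 AM on Sep 27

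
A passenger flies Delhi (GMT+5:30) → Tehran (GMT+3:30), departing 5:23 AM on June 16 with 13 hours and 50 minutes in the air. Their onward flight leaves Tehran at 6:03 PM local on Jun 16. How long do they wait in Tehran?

Convert departure to UTC: 5:23 AM − 5:30 = 11:53 PM UTC on Jun 15.
Add 13 hours and 50 minutes flight time → 1:43 PM UTC (Jun 16).
Tehran is UTC+3:30, so local arrival = 1:43 PM + 3:30 = 5:13 PM on Jun 16.
Layover = 6:03 PM − 5:13 PM = 50 minutes.

50 minutes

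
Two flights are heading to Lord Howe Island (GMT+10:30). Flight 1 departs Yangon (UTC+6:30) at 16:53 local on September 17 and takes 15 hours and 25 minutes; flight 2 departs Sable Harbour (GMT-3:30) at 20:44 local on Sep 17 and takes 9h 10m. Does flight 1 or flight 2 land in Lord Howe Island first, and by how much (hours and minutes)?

Flight 1 in UTC: 16:53 − 6:30 = 10:23 on Sep 17.
+15 hours and 25 minutes → arrive 01:48 UTC on Sep 18.
Flight 2 in UTC: 20:44 + 3:30 = 00:14 on Sep 18.
+9 hours and 10 minutes → arrive 09:24 UTC on Sep 18.
Flight 1 lands earlier by 7 hours 36 minutes.

the first, by 7 hours 36 minutes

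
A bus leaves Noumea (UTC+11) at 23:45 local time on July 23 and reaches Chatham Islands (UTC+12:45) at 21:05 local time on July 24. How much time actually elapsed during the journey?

19 hours 35 minutes

Chatham Islands is 1:45 ahead of Noumea.
Clock-face elapsed time (ignoring zones) is 21 hours 20 minutes.
Actual elapsed = 21 hours 20 minutes − 1:45 = 19 hours 35 minutes.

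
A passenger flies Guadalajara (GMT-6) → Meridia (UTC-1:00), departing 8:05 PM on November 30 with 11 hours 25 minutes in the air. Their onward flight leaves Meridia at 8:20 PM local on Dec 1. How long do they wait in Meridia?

Convert departure to UTC: 8:05 PM + 6:00 = 2:05 AM UTC on Dec 1.
Add 11 hours 25 minutes flight time → 1:30 PM UTC.
Meridia is UTC−1:00, so local arrival = 1:30 PM − 1:00 = 12:30 PM on Dec 1.
Layover = 8:20 PM − 12:30 PM = 7 hours 50 minutes.

7 hours 50 minutes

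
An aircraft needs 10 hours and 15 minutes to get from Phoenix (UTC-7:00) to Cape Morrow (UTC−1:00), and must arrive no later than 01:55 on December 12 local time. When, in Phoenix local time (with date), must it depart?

Target arrival in UTC: 01:55 + 1:00 = 02:55 on Dec 12.
Subtract 10 hours and 15 minutes → departure 16:40 UTC on Dec 11.
Phoenix is UTC−7:00: 16:40 − 7:00 = 09:40 on Dec 11.

09:40 on December 11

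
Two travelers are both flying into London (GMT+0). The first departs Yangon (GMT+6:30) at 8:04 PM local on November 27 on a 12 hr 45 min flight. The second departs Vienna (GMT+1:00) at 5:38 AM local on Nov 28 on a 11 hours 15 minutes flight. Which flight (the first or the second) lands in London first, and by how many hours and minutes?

the first, by 13 hours 34 minutes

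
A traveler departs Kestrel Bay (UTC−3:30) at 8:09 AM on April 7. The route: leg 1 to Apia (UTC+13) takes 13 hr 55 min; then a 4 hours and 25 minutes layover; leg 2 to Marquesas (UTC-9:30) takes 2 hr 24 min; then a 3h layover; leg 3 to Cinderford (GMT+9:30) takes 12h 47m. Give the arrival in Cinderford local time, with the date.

Convert departure to UTC: 8:09 AM + 3:30 = 11:39 AM UTC on Apr 7.
Add 13 hours and 55 minutes leg 1 → 1:34 AM UTC (Apr 8).
Add 4 hours and 25 minutes layover in Apia → 5:59 AM UTC.
Add 2 hours 24 minutes leg 2 → 8:23 AM UTC.
Add 3 hours layover in Marquesas → 11:23 AM UTC.
Add 12 hours and 47 minutes leg 3 → 12:10 AM UTC (Apr 9).
Cinderford is UTC+9:30, so local arrival = 12:10 AM + 9:30 = 9:40 AM on Apr 9.

9:40 AM on April 9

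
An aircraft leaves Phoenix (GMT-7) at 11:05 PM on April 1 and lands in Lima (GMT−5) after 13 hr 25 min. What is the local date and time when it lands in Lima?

2:30 PM on Apr 2

Convert departure to UTC: 11:05 PM + 7:00 = 6:05 AM UTC on Apr 2.
Add 13 hours and 25 minutes travel time → 7:30 PM UTC.
Lima is UTC−5:00, so local arrival = 7:30 PM − 5:00 = 2:30 PM on Apr 2.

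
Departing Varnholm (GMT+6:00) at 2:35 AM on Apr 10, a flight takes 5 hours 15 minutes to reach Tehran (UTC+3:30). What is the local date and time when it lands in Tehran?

5:20 AM on Apr 10

Convert departure to UTC: 2:35 AM − 6:00 = 8:35 PM UTC on Apr 9.
Add 5 hours 15 minutes travel time → 1:50 AM UTC (Apr 10).
Tehran is UTC+3:30, so local arrival = 1:50 AM + 3:30 = 5:20 AM on Apr 10.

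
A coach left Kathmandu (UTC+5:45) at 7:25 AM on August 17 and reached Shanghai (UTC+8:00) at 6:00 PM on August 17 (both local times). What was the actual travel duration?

8 hours 20 minutes

Shanghai is 2:15 ahead of Kathmandu.
Clock-face elapsed time (ignoring zones) is 10 hours 35 minutes.
Actual elapsed = 10 hours 35 minutes − 2:15 = 8 hours 20 minutes.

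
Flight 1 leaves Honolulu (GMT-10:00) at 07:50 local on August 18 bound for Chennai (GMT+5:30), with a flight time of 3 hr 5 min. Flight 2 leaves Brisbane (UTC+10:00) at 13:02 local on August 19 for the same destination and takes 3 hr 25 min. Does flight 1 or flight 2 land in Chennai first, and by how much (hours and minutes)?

the first, by 9 hours 32 minutes

Flight 1 in UTC: 07:50 + 10:00 = 17:50 on Aug 18.
+3 hours 5 minutes → arrive 20:55 UTC on Aug 18.
Flight 2 in UTC: 13:02 − 10:00 = 03:02 on Aug 19.
+3 hours and 25 minutes → arrive 06:27 UTC on Aug 19.
Flight 1 lands earlier by 9 hours 32 minutes.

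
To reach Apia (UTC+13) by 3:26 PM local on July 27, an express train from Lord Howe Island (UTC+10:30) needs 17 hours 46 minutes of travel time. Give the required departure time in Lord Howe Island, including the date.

Target arrival in UTC: 3:26 PM − 13:00 = 2:26 AM on Jul 27.
Subtract 17 hours 46 minutes → departure 8:40 AM UTC on Jul 26.
Lord Howe Island is UTC+10:30: 8:40 AM + 10:30 = 7:10 PM on Jul 26.

7:10 PM on July 26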